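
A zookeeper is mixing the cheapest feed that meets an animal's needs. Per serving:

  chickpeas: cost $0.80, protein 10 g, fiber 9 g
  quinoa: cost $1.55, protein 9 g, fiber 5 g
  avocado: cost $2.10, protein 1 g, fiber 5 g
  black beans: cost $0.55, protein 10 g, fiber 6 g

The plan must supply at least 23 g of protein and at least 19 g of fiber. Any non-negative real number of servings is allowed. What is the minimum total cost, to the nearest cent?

This is a tiny linear program; its minimum lies at a vertex of the feasible set. List the vertices and price them.
chickpeas only: max(23/10, 19/9) = 2.3 servings → $1.84.
quinoa only: max(23/9, 19/5) = 3.8 servings → $5.89.
avocado only: max(23/1, 19/5) = 23 servings → $48.30.
black beans only: max(23/10, 19/6) = 3.167 servings → $1.74.
chickpeas + quinoa with both tight: 1.806 servings and 0.5484 servings → $2.30.
chickpeas + avocado: the both-tight solution has a negative serving — not a feasible corner.
chickpeas + black beans with both tight: 1.733 servings and 0.5667 servings → $1.70.
quinoa + avocado with both tight: 2.4 servings and 1.4 servings → $6.66.
quinoa + black beans: the both-tight solution has a negative serving — not a feasible corner.
avocado + black beans with both tight: 1.182 servings and 2.182 servings → $3.68.
So the least-cost plan costs $1.70.

$1.70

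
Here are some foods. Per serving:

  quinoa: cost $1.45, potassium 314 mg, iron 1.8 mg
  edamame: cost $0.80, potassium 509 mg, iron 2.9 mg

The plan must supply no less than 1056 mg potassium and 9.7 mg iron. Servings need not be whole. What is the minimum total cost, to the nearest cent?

quinoa only: max(1056/314, 9.7/1.8) = 5.389 servings → $7.81.
edamame only: max(1056/509, 9.7/2.9) = 3.345 servings → $2.68.
quinoa + edamame: intersection lies outside the first quadrant.
The minimum over all feasible corners is $2.68.

$2.68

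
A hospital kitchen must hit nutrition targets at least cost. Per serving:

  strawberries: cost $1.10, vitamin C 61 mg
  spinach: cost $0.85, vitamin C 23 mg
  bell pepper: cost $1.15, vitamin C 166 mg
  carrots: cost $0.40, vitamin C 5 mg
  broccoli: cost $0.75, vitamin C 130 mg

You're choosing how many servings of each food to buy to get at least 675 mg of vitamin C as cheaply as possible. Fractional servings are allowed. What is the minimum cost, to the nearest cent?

$3.89

Cost per mg of vitamin C: broccoli $0.0058, bell pepper $0.0069, strawberries $0.0180, spinach $0.0370, carrots $0.0800.
With no serving limits, use only broccoli: 675 mg / 130 mg = 5.192 servings × $0.75 = $3.89.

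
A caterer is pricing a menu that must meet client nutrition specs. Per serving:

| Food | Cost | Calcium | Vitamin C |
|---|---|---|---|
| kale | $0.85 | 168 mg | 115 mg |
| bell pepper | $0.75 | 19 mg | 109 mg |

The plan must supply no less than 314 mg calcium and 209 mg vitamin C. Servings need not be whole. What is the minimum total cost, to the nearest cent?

For a min-cost LP with two ≥-constraints, a basic feasible solution has at most two positive variables.
kale only: max(314/168, 209/115) = 1.869 servings → $1.59.
bell pepper only: max(314/19, 209/109) = 16.53 servings → $12.39.
kale + bell pepper: the both-tight solution has a negative serving — not a feasible corner.
The minimum over all feasible corners is $1.59.

$1.59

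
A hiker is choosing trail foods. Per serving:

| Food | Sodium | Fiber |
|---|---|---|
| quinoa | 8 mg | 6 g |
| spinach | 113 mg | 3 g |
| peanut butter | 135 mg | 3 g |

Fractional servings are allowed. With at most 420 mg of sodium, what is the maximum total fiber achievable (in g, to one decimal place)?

Fiber per mg sodium: quinoa 0.75, spinach 0.02655, peanut butter 0.02222.
With no serving limits, spend the whole sodium allowance on quinoa: 420 mg / 8 mg × 6 g = 315.0 g.

315.0 g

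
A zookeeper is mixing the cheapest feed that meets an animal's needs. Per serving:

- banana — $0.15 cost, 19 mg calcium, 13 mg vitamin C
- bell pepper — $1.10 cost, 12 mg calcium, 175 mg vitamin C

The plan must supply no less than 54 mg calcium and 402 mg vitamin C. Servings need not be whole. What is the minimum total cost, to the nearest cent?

$2.63

Two binding constraints pin down two serving amounts, so the optimal mix uses at most two foods. The candidates are each food alone (scaled to the tighter of calcium/vitamin C) and each pair with both constraints tight.
banana only: max(54/19, 402/13) = 30.92 servings → $4.64.
bell pepper only: max(54/12, 402/175) = 4.5 servings → $4.95.
banana + bell pepper with both tight: 1.46 servings and 2.189 servings → $2.63.
Cheapest feasible corner: $2.63.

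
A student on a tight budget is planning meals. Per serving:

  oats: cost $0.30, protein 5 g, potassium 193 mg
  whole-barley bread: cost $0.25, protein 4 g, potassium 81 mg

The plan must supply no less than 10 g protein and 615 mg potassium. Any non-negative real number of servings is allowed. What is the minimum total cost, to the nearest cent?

$0.96

oats only: max(10/5, 615/193) = 3.187 servings → $0.96.
whole-barley bread only: max(10/4, 615/81) = 7.593 servings → $1.90.
oats + whole-barley bread: intersection lies outside the first quadrant.
So the least-cost plan costs $0.96.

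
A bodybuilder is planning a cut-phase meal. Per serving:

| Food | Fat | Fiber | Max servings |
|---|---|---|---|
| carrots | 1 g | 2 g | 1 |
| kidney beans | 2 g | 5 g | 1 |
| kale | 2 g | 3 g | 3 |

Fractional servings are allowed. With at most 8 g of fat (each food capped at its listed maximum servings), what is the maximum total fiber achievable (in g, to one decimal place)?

14.5 g

Fiber per g fat: kidney beans 2.5, carrots 2, kale 1.5.
Take 1 serving of kidney beans: uses 2 g fat, +5.0 g fiber (running total 5.0 g).
Take 1 serving of carrots: uses 1 g fat, +2.0 g fiber (running total 7.0 g).
Take 2.5 servings of kale: uses 5 g fat, +7.5 g fiber (running total 14.5 g).
Filling greedily by fiber-per-g fat is optimal for one linear limit, giving 14.5 g.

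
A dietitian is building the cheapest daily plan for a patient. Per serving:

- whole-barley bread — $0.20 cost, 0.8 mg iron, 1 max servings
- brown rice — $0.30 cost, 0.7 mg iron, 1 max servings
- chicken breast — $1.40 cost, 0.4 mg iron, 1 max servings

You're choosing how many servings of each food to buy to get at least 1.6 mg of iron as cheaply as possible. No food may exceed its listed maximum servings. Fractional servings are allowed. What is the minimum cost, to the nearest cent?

$0.85

Cost per mg of iron: whole-barley bread $0.2500, brown rice $0.4286, chicken breast $3.5000.
Take 1 serving of whole-barley bread: +0.8 mg iron for $0.20 (total $0.20, still need 0.8 mg).
Take 1 serving of brown rice: +0.7 mg iron for $0.30 (total $0.50, still need 0.1 mg).
Take 0.25 servings of chicken breast: +0.1 mg iron for $0.35 (total $0.85, still need 0.0 mg).
Filling from the cheapest source first is optimal under one linear minimum: $0.85.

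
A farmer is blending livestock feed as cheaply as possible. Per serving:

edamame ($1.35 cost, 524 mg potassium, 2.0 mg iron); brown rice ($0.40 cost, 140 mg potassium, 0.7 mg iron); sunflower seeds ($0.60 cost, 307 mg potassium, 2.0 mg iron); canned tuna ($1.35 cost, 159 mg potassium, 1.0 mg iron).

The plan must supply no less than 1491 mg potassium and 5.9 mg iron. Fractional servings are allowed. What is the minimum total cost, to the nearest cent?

$2.91

For a min-cost LP with two ≥-constraints, a basic feasible solution has at most two positive variables.
edamame only: max(1491/524, 5.9/2.0) = 2.95 servings → $3.98.
brown rice only: max(1491/140, 5.9/0.7) = 10.65 servings → $4.26.
sunflower seeds only: max(1491/307, 5.9/2.0) = 4.857 servings → $2.91.
canned tuna only: max(1491/159, 5.9/1.0) = 9.377 servings → $12.66.
edamame + brown rice with both tight: 2.508 servings and 1.263 servings → $3.89.
edamame + sunflower seeds with both tight: 2.697 servings and 0.2525 servings → $3.79.
edamame + canned tuna with both tight: 2.684 servings and 0.532 servings → $4.34.
brown rice + sunflower seeds: the both-tight solution has a negative serving — not a feasible corner.
brown rice + canned tuna: the both-tight solution has a negative serving — not a feasible corner.
sunflower seeds + canned tuna: intersection lies outside the first quadrant.
So the least-cost plan costs $2.91.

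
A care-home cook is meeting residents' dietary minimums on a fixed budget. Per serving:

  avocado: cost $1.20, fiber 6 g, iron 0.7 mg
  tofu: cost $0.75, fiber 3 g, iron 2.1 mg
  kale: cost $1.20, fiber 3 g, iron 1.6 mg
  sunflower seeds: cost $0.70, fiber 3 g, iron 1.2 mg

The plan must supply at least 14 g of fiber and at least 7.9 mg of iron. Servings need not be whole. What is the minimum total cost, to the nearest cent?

$3.34

Minimising a linear cost over {fiber ≥ 14, iron ≥ 7.9, servings ≥ 0} — the optimum is at a vertex, using one or two foods.
avocado only: max(14/6, 7.9/0.7) = 11.29 servings → $13.54.
tofu only: max(14/3, 7.9/2.1) = 4.667 servings → $3.50.
kale only: max(14/3, 7.9/1.6) = 4.938 servings → $5.92.
sunflower seeds only: max(14/3, 7.9/1.2) = 6.583 servings → $4.61.
avocado + tofu with both tight: 0.5429 servings and 3.581 servings → $3.34.
avocado + kale with both targets exact would need a negative amount; discard.
avocado + sunflower seeds: the both-tight solution has a negative serving — not a feasible corner.
tofu + kale with both tight: 0.8667 servings and 3.8 servings → $5.21.
tofu + sunflower seeds with both tight: 2.556 servings and 2.111 servings → $3.39.
kale + sunflower seeds with both targets exact would need a negative amount; discard.
So the least-cost plan costs $3.34.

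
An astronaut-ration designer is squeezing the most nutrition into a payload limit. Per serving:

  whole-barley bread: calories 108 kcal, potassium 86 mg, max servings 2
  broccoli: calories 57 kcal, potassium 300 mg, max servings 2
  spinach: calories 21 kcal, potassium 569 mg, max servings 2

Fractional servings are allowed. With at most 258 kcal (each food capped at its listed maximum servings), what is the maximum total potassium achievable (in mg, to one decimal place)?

Potassium per kcal: spinach 27.1, broccoli 5.263, whole-barley bread 0.7963.
Take 2 servings of spinach: uses 42 kcal, +1138.0 mg potassium (running total 1138.0 mg).
Take 2 servings of broccoli: uses 114 kcal, +600.0 mg potassium (running total 1738.0 mg).
Take 0.9444 servings of whole-barley bread: uses 102 kcal, +81.2 mg potassium (running total 1819.2 mg).
Filling greedily by potassium-per-kcal is optimal for one linear limit, giving 1819.2 mg.

1819.2 mg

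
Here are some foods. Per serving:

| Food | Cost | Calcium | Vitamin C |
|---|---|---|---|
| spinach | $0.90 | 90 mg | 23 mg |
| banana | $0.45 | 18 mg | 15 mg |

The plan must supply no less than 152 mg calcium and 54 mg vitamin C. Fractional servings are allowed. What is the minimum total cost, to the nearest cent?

$1.91

Two binding constraints pin down two serving amounts, so the optimal mix uses at most two foods. The candidates are each food alone (scaled to the tighter of calcium/vitamin C) and each pair with both constraints tight.
spinach only: max(152/90, 54/23) = 2.348 servings → $2.11.
banana only: max(152/18, 54/15) = 8.444 servings → $3.80.
spinach + banana with both tight: 1.397 servings and 1.457 servings → $1.91.
So the least-cost plan costs $1.91.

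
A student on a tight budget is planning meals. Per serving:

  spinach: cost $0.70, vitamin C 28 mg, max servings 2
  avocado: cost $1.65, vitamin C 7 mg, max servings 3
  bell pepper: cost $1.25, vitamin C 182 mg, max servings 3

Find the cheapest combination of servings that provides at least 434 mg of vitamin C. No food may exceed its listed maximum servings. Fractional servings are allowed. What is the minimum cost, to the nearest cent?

Cost per mg of vitamin C: bell pepper $0.0069, spinach $0.0250, avocado $0.2357.
Take 2.385 servings of bell pepper: +434.0 mg vitamin C for $2.98 (total $2.98, still need 0.0 mg).
Filling from the cheapest source first is optimal under one linear minimum: $2.98.

$2.98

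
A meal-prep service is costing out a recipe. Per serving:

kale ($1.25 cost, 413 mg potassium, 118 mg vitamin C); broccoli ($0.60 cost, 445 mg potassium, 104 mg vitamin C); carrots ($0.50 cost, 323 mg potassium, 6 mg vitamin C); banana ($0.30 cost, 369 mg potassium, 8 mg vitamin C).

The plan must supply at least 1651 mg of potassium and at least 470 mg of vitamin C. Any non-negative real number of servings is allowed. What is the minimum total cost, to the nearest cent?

The cheapest plan sits at a corner of the feasible region — with two constraints it uses at most two foods.
kale only: max(1651/413, 470/118) = 3.998 servings → $5.00.
broccoli only: max(1651/445, 470/104) = 4.519 servings → $2.71.
carrots only: max(1651/323, 470/6) = 78.33 servings → $39.17.
banana only: max(1651/369, 470/8) = 58.75 servings → $17.62.
kale + broccoli with both tight: 3.918 servings and 0.07407 servings → $4.94.
kale + carrots with both tight: 3.982 servings and 0.01987 servings → $4.99.
kale + banana with both tight: 3.982 servings and 0.0176 servings → $4.98.
broccoli + carrots with both targets exact would need a negative amount; discard.
broccoli + banana: the both-tight solution has a negative serving — not a feasible corner.
carrots + banana: intersection lies outside the first quadrant.
So the least-cost plan costs $2.71.

$2.71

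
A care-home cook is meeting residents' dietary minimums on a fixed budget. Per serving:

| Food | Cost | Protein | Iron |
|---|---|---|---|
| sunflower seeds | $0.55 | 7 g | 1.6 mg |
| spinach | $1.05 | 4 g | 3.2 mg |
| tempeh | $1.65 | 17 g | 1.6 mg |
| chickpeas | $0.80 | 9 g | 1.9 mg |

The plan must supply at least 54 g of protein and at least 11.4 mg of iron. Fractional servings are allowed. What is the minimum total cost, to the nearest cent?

The cheapest plan sits at a corner of the feasible region — with two constraints it uses at most two foods.
sunflower seeds only: max(54/7, 11.4/1.6) = 7.714 servings → $4.24.
spinach only: max(54/4, 11.4/3.2) = 13.5 servings → $14.18.
tempeh only: max(54/17, 11.4/1.6) = 7.125 servings → $11.76.
chickpeas only: max(54/9, 11.4/1.9) = 6 servings → $4.80.
sunflower seeds + spinach with both targets exact would need a negative amount; discard.
sunflower seeds + tempeh with both tight: 6.713 servings and 0.4125 servings → $4.37.
sunflower seeds + chickpeas with both tight: 0 servings and 6 servings → $4.80.
spinach + tempeh with both tight: 2.237 servings and 2.65 servings → $6.72.
spinach + chickpeas with both tight: 0 servings and 6 servings → $4.80.
tempeh + chickpeas with both tight: 0 servings and 6 servings → $4.80.
The minimum over all feasible corners is $4.24.

$4.24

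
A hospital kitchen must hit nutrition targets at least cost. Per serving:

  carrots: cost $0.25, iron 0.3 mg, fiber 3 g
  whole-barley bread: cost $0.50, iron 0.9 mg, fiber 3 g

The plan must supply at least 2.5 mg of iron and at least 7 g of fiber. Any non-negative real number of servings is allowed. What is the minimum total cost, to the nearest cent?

Two binding constraints pin down two serving amounts, so the optimal mix uses at most two foods. The candidates are each food alone (scaled to the tighter of iron/fiber) and each pair with both constraints tight.
carrots only: max(2.5/0.3, 7/3) = 8.333 servings → $2.08.
whole-barley bread only: max(2.5/0.9, 7/3) = 2.778 servings → $1.39.
carrots + whole-barley bread: the both-tight solution has a negative serving — not a feasible corner.
The minimum over all feasible corners is $1.39.

$1.39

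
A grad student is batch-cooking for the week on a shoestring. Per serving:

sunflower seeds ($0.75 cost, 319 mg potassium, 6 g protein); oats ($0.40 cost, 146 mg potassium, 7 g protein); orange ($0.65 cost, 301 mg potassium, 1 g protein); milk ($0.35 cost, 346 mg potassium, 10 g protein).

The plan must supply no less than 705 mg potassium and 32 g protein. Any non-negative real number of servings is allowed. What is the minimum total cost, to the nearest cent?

$1.12

Two binding constraints pin down two serving amounts, so the optimal mix uses at most two foods. The candidates are each food alone (scaled to the tighter of potassium/protein) and each pair with both constraints tight.
sunflower seeds only: max(705/319, 32/6) = 5.333 servings → $4.00.
oats only: max(705/146, 32/7) = 4.829 servings → $1.93.
orange only: max(705/301, 32/1) = 32 servings → $20.80.
milk only: max(705/346, 32/10) = 3.2 servings → $1.12.
sunflower seeds + oats with both tight: 0.1938 servings and 4.405 servings → $1.91.
sunflower seeds + orange: the both-tight solution has a negative serving — not a feasible corner.
sunflower seeds + milk: the both-tight solution has a negative serving — not a feasible corner.
oats + orange with both tight: 4.552 servings and 0.1341 servings → $1.91.
oats + milk with both tight: 4.181 servings and 0.2734 servings → $1.77.
orange + milk: the both-tight solution has a negative serving — not a feasible corner.
Cheapest feasible corner: $1.12.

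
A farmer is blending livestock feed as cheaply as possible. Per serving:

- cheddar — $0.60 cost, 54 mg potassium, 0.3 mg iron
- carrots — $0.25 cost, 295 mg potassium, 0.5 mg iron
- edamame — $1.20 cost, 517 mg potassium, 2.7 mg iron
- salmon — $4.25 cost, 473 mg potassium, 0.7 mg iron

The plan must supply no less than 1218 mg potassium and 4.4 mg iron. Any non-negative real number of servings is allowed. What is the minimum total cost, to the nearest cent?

Two binding constraints pin down two serving amounts, so the optimal mix uses at most two foods. The candidates are each food alone (scaled to the tighter of potassium/iron) and each pair with both constraints tight.
cheddar only: max(1218/54, 4.4/0.3) = 22.56 servings → $13.53.
carrots only: max(1218/295, 4.4/0.5) = 8.8 servings → $2.20.
edamame only: max(1218/517, 4.4/2.7) = 2.356 servings → $2.83.
salmon only: max(1218/473, 4.4/0.7) = 6.286 servings → $26.71.
cheddar + carrots with both tight: 11.2 servings and 2.078 servings → $7.24.
cheddar + edamame: intersection lies outside the first quadrant.
cheddar + salmon with both tight: 11.8 servings and 1.228 servings → $12.30.
carrots + edamame with both tight: 1.884 servings and 1.281 servings → $2.01.
carrots + salmon: intersection lies outside the first quadrant.
edamame + salmon with both tight: 1.342 servings and 1.108 servings → $6.32.
The minimum over all feasible corners is $2.01.

$2.01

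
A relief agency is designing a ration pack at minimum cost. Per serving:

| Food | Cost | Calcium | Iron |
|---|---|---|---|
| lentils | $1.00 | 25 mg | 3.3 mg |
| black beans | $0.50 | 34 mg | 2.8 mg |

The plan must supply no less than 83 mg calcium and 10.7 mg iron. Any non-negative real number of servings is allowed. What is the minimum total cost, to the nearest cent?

$1.91

With two linear requirements the optimum uses one or two foods; enumerate the corners.
lentils only: max(83/25, 10.7/3.3) = 3.32 servings → $3.32.
black beans only: max(83/34, 10.7/2.8) = 3.821 servings → $1.91.
lentils + black beans with both tight: 3.114 servings and 0.1517 servings → $3.19.
So the least-cost plan costs $1.91.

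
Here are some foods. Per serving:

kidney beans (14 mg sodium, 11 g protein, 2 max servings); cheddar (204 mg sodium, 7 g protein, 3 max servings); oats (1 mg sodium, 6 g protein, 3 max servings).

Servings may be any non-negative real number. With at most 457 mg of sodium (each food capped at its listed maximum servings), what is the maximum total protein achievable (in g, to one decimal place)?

54.6 g

Protein per mg sodium: oats 6, kidney beans 0.7857, cheddar 0.03431.
Take 3 servings of oats: uses 3 mg sodium, +18.0 g protein (running total 18.0 g).
Take 2 servings of kidney beans: uses 28 mg sodium, +22.0 g protein (running total 40.0 g).
Take 2.088 servings of cheddar: uses 426 mg sodium, +14.6 g protein (running total 54.6 g).
Filling greedily by protein-per-mg sodium is optimal for one linear limit, giving 54.6 g.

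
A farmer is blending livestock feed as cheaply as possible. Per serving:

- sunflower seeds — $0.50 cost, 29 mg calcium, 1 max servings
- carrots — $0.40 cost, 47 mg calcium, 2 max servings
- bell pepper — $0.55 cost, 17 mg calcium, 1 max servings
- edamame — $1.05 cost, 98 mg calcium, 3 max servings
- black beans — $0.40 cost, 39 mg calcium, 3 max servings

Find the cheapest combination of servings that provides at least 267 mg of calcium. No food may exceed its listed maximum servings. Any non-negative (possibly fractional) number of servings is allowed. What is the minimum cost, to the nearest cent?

$2.60

Cost per mg of calcium: carrots $0.0085, black beans $0.0103, edamame $0.0107, sunflower seeds $0.0172, bell pepper $0.0324.
Take 2 servings of carrots: +94.0 mg calcium for $0.80 (total $0.80, still need 173.0 mg).
Take 3 servings of black beans: +117.0 mg calcium for $1.20 (total $2.00, still need 56.0 mg).
Take 0.5714 servings of edamame: +56.0 mg calcium for $0.60 (total $2.60, still need 0.0 mg).
Greedy by cheapest-per-mg is optimal for a single linear constraint, so the minimum cost is $2.60.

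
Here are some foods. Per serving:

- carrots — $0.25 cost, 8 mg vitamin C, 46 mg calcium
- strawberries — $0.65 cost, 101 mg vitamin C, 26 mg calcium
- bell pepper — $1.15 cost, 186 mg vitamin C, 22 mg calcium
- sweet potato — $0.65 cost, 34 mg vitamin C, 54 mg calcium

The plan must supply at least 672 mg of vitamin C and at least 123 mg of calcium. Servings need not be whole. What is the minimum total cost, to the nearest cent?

$4.23

A basic optimal solution has at most two foods positive. Try each food alone and each pair with both targets met exactly.
carrots only: max(672/8, 123/46) = 84 servings → $21.00.
strawberries only: max(672/101, 123/26) = 6.653 servings → $4.32.
bell pepper only: max(672/186, 123/22) = 5.591 servings → $6.43.
sweet potato only: max(672/34, 123/54) = 19.76 servings → $12.85.
carrots + strawberries with both targets exact would need a negative amount; discard.
carrots + bell pepper with both tight: 0.9659 servings and 3.571 servings → $4.35.
carrots + sweet potato: the both-tight solution has a negative serving — not a feasible corner.
strawberries + bell pepper with both tight: 3.096 servings and 1.932 servings → $4.23.
strawberries + sweet potato: the both-tight solution has a negative serving — not a feasible corner.
bell pepper + sweet potato with both tight: 3.454 servings and 0.8707 servings → $4.54.
The minimum over all feasible corners is $4.23.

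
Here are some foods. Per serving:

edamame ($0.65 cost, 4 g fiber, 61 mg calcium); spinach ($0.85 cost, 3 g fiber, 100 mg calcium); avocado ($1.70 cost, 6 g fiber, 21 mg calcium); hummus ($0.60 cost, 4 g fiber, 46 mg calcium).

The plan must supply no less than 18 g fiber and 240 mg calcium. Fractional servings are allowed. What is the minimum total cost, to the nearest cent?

$2.81

With two linear requirements the optimum uses one or two foods; enumerate the corners.
edamame only: max(18/4, 240/61) = 4.5 servings → $2.92.
spinach only: max(18/3, 240/100) = 6 servings → $5.10.
avocado only: max(18/6, 240/21) = 11.43 servings → $19.43.
hummus only: max(18/4, 240/46) = 5.217 servings → $3.13.
edamame + spinach with both targets exact would need a negative amount; discard.
edamame + avocado with both tight: 3.766 servings and 0.4894 servings → $3.28.
edamame + hummus with both tight: 2.2 servings and 2.3 servings → $2.81.
spinach + avocado with both tight: 1.978 servings and 2.011 servings → $5.10.
spinach + hummus with both tight: 0.5038 servings and 4.122 servings → $2.90.
avocado + hummus: intersection lies outside the first quadrant.
The minimum over all feasible corners is $2.81.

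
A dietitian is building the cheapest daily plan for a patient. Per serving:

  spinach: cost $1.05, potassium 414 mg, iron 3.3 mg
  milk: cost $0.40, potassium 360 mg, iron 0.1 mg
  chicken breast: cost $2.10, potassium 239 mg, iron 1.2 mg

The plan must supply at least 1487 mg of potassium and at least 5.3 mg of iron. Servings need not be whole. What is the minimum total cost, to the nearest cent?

Check every corner: each single food scaled to meet both minima, and each pair solved so both constraints bind.
spinach only: max(1487/414, 5.3/3.3) = 3.592 servings → $3.77.
milk only: max(1487/360, 5.3/0.1) = 53 servings → $21.20.
chicken breast only: max(1487/239, 5.3/1.2) = 6.222 servings → $13.07.
spinach + milk with both tight: 1.534 servings and 2.366 servings → $2.56.
spinach + chicken breast: intersection lies outside the first quadrant.
milk + chicken breast with both tight: 1.269 servings and 4.311 servings → $9.56.
So the least-cost plan costs $2.56.

$2.56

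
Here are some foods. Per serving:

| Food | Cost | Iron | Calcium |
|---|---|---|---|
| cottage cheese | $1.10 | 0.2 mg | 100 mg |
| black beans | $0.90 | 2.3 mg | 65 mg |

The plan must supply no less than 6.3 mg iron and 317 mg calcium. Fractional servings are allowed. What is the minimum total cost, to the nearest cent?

$3.97

With two linear requirements the optimum uses one or two foods; enumerate the corners.
cottage cheese only: max(6.3/0.2, 317/100) = 31.5 servings → $34.65.
black beans only: max(6.3/2.3, 317/65) = 4.877 servings → $4.39.
cottage cheese + black beans with both tight: 1.473 servings and 2.611 servings → $3.97.
The minimum over all feasible corners is $3.97.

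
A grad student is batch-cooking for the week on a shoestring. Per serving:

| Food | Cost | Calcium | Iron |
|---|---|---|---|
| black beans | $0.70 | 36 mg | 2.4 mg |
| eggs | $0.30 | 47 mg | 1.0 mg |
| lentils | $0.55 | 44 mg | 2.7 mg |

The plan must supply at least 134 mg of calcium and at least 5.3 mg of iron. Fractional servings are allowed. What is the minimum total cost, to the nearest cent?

Compare the cost at each extreme point of the feasible region.
black beans only: max(134/36, 5.3/2.4) = 3.722 servings → $2.61.
eggs only: max(134/47, 5.3/1.0) = 5.3 servings → $1.59.
lentils only: max(134/44, 5.3/2.7) = 3.045 servings → $1.68.
black beans + eggs with both tight: 1.499 servings and 1.703 servings → $1.56.
black beans + lentils: intersection lies outside the first quadrant.
eggs + lentils with both tight: 1.551 servings and 1.388 servings → $1.23.
So the least-cost plan costs $1.23.

$1.23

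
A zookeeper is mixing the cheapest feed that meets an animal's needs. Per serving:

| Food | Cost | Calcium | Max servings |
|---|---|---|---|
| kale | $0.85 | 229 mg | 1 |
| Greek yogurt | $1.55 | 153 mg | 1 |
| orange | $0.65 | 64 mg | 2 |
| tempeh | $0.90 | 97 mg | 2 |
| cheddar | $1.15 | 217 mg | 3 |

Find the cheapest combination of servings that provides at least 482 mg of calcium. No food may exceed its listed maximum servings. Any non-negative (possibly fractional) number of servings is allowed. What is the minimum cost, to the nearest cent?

Cost per mg of calcium: kale $0.0037, cheddar $0.0053, tempeh $0.0093, Greek yogurt $0.0101, orange $0.0102.
Take 1 serving of kale: +229.0 mg calcium for $0.85 (total $0.85, still need 253.0 mg).
Take 1.166 servings of cheddar: +253.0 mg calcium for $1.34 (total $2.19, still need 0.0 mg).
Greedy by cheapest-per-mg is optimal for a single linear constraint, so the minimum cost is $2.19.

$2.19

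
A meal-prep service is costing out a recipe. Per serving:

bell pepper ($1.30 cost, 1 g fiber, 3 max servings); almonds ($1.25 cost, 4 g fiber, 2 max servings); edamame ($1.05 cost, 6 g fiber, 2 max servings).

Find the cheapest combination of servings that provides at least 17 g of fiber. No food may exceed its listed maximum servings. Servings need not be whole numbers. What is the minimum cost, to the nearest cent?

Cost per g of fiber: edamame $0.1750, almonds $0.3125, bell pepper $1.3000.
Take 2 servings of edamame: +12.0 g fiber for $2.10 (total $2.10, still need 5.0 g).
Take 1.25 servings of almonds: +5.0 g fiber for $1.56 (total $3.66, still need 0.0 g).
Filling from the cheapest source first is optimal under one linear minimum: $3.66.

$3.66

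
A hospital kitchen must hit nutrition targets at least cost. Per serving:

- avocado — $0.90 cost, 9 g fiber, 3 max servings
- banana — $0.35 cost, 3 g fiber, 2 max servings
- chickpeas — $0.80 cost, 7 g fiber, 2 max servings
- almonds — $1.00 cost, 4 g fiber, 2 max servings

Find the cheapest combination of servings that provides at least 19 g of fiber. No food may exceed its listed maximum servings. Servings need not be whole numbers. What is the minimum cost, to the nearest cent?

$1.90

Cost per g of fiber: avocado $0.1000, chickpeas $0.1143, banana $0.1167, almonds $0.2500.
Take 2.111 servings of avocado: +19.0 g fiber for $1.90 (total $1.90, still need 0.0 g).
Greedy by cheapest-per-g is optimal for a single linear constraint, so the minimum cost is $1.90.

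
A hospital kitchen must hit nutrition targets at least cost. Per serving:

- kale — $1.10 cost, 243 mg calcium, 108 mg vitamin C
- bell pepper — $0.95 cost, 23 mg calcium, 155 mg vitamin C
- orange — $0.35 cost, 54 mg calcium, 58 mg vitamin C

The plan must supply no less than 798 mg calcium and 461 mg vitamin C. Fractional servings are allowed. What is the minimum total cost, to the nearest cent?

Compare the cost at each extreme point of the feasible region.
kale only: max(798/243, 461/108) = 4.269 servings → $4.70.
bell pepper only: max(798/23, 461/155) = 34.7 servings → $32.96.
orange only: max(798/54, 461/58) = 14.78 servings → $5.17.
kale + bell pepper with both tight: 3.214 servings and 0.7345 servings → $4.23.
kale + orange with both tight: 2.589 servings and 3.127 servings → $3.94.
bell pepper + orange: the both-tight solution has a negative serving — not a feasible corner.
So the least-cost plan costs $3.94.

$3.94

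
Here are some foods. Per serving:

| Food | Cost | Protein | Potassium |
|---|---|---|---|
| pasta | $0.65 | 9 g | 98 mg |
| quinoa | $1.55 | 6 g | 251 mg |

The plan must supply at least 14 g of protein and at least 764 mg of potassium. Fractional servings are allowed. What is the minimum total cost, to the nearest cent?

pasta only: max(14/9, 764/98) = 7.796 servings → $5.07.
quinoa only: max(14/6, 764/251) = 3.044 servings → $4.72.
pasta + quinoa: intersection lies outside the first quadrant.
The minimum over all feasible corners is $4.72.

$4.72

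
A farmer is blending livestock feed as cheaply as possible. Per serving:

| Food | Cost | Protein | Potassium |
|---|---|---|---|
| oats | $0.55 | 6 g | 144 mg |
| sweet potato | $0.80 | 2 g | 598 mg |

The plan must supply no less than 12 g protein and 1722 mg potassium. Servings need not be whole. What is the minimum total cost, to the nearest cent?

With two linear requirements the optimum uses one or two foods; enumerate the corners.
oats only: max(12/6, 1722/144) = 11.96 servings → $6.58.
sweet potato only: max(12/2, 1722/598) = 6 servings → $4.80.
oats + sweet potato with both tight: 1.131 servings and 2.607 servings → $2.71.
Cheapest feasible corner: $2.71.

$2.71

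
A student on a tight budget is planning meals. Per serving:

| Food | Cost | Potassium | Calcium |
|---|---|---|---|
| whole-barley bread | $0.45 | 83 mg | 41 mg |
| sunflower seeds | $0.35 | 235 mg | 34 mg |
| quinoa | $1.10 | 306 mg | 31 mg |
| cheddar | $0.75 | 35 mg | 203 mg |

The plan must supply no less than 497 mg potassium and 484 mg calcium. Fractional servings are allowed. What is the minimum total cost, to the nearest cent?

At the optimum either one food covers both requirements or two foods hit both targets exactly; no other combination can be cheaper.
whole-barley bread only: max(497/83, 484/41) = 11.8 servings → $5.31.
sunflower seeds only: max(497/235, 484/34) = 14.24 servings → $4.98.
quinoa only: max(497/306, 484/31) = 15.61 servings → $17.17.
cheddar only: max(497/35, 484/203) = 14.2 servings → $10.65.
whole-barley bread + sunflower seeds: the both-tight solution has a negative serving — not a feasible corner.
whole-barley bread + quinoa: the both-tight solution has a negative serving — not a feasible corner.
whole-barley bread + cheddar with both tight: 5.446 servings and 1.284 servings → $3.41.
sunflower seeds + quinoa with both targets exact would need a negative amount; discard.
sunflower seeds + cheddar with both tight: 1.805 servings and 2.082 servings → $2.19.
quinoa + cheddar with both tight: 1.376 servings and 2.174 servings → $3.14.
Cheapest feasible corner: $2.19.

$2.19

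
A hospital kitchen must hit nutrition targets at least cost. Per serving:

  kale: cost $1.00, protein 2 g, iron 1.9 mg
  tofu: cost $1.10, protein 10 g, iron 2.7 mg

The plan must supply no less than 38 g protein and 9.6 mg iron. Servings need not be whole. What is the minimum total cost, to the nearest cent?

$4.18

An LP optimum is at a vertex; with two nutrient constraints at most two foods are used. Check each candidate.
kale only: max(38/2, 9.6/1.9) = 19 servings → $19.00.
tofu only: max(38/10, 9.6/2.7) = 3.8 servings → $4.18.
kale + tofu: the both-tight solution has a negative serving — not a feasible corner.
So the least-cost plan costs $4.18.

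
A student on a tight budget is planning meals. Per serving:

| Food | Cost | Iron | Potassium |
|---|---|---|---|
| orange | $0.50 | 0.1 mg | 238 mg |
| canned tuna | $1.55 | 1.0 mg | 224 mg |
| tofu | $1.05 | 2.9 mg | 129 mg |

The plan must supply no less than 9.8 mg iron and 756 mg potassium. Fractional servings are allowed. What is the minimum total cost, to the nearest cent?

$4.18

Compare the cost at each extreme point of the feasible region.
orange only: max(9.8/0.1, 756/238) = 98 servings → $49.00.
canned tuna only: max(9.8/1.0, 756/224) = 9.8 servings → $15.19.
tofu only: max(9.8/2.9, 756/129) = 5.86 servings → $6.15.
orange + canned tuna with both targets exact would need a negative amount; discard.
orange + tofu with both tight: 1.37 servings and 3.332 servings → $4.18.
canned tuna + tofu with both tight: 1.783 servings and 2.765 servings → $5.67.
The minimum over all feasible corners is $4.18.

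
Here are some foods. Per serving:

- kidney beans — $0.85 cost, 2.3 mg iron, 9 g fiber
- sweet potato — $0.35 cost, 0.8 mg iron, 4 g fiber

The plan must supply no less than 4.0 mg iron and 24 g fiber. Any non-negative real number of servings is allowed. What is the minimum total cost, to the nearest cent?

$2.10

Check every corner: each single food scaled to meet both minima, and each pair solved so both constraints bind.
kidney beans only: max(4.0/2.3, 24/9) = 2.667 servings → $2.27.
sweet potato only: max(4.0/0.8, 24/4) = 6 servings → $2.10.
kidney beans + sweet potato: the both-tight solution has a negative serving — not a feasible corner.
So the least-cost plan costs $2.10.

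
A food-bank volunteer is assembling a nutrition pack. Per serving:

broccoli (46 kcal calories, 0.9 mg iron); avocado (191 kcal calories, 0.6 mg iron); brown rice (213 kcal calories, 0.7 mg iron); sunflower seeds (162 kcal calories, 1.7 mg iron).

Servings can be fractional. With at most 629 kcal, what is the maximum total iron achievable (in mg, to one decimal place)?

Iron per kcal: broccoli 0.01957, sunflower seeds 0.01049, brown rice 0.003286, avocado 0.003141.
With no serving limits, spend the whole calories allowance on broccoli: 629 kcal / 46 kcal × 0.9 mg = 12.3 mg.

12.3 mg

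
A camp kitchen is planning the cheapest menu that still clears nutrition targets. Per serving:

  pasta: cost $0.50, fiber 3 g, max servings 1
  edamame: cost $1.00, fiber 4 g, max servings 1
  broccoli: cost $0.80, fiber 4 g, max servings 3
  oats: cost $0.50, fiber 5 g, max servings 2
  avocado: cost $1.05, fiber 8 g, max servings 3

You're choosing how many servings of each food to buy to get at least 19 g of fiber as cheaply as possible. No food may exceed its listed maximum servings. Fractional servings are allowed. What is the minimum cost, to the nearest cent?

Cost per g of fiber: oats $0.1000, avocado $0.1313, pasta $0.1667, broccoli $0.2000, edamame $0.2500.
Take 2 servings of oats: +10.0 g fiber for $1.00 (total $1.00, still need 9.0 g).
Take 1.125 servings of avocado: +9.0 g fiber for $1.18 (total $2.18, still need 0.0 g).
Greedy by cheapest-per-g is optimal for a single linear constraint, so the minimum cost is $2.18.

$2.18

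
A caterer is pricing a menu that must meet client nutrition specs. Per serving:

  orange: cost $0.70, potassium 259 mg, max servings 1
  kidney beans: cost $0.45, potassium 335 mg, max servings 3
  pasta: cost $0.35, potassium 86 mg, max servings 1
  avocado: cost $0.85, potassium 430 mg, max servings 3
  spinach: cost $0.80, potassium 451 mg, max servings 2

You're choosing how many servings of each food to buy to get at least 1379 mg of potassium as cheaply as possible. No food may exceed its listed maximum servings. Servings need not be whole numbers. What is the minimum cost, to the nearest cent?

Cost per mg of potassium: kidney beans $0.0013, spinach $0.0018, avocado $0.0020, orange $0.0027, pasta $0.0041.
Take 3 servings of kidney beans: +1005.0 mg potassium for $1.35 (total $1.35, still need 374.0 mg).
Take 0.8293 servings of spinach: +374.0 mg potassium for $0.66 (total $2.01, still need 0.0 mg).
Filling from the cheapest source first is optimal under one linear minimum: $2.01.

$2.01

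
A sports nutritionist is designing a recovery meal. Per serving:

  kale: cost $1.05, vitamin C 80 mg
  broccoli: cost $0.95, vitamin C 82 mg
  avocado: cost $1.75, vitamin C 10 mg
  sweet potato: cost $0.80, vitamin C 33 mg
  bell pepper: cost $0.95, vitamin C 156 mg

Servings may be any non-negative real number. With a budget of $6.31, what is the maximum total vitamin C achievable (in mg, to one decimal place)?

1036.2 mg

Vitamin C per dollar: bell pepper 164.2, broccoli 86.32, kale 76.19, sweet potato 41.25, avocado 5.714.
With no serving limits, spend the whole cost allowance on bell pepper: $6.31 / $0.95 × 156 mg = 1036.2 mg.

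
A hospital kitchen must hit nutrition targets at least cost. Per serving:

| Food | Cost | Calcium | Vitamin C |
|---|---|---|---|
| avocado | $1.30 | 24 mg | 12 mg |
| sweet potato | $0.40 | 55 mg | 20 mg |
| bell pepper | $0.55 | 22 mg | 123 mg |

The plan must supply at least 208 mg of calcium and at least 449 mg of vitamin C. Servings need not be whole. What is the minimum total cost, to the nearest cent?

$2.78

The cheapest plan sits at a corner of the feasible region — with two constraints it uses at most two foods.
avocado only: max(208/24, 449/12) = 37.42 servings → $48.64.
sweet potato only: max(208/55, 449/20) = 22.45 servings → $8.98.
bell pepper only: max(208/22, 449/123) = 9.455 servings → $5.20.
avocado + sweet potato: intersection lies outside the first quadrant.
avocado + bell pepper with both tight: 5.843 servings and 3.08 servings → $9.29.
sweet potato + bell pepper with both tight: 2.483 servings and 3.247 servings → $2.78.
Cheapest feasible corner: $2.78.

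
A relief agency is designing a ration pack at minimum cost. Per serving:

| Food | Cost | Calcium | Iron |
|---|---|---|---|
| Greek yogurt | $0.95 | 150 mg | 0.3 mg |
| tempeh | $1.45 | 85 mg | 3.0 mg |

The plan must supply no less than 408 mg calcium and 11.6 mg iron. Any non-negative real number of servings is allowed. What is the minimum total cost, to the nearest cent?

$6.06

At the optimum either one food covers both requirements or two foods hit both targets exactly; no other combination can be cheaper.
Greek yogurt only: max(408/150, 11.6/0.3) = 38.67 servings → $36.73.
tempeh only: max(408/85, 11.6/3.0) = 4.8 servings → $6.96.
Greek yogurt + tempeh with both tight: 0.5607 servings and 3.811 servings → $6.06.
So the least-cost plan costs $6.06.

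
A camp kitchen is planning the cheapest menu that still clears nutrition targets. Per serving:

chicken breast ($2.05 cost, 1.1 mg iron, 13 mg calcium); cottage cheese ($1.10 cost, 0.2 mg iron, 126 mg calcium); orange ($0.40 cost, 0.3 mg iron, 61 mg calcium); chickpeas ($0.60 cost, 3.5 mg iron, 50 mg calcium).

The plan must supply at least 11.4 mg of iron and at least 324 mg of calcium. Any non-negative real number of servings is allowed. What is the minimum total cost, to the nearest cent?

$2.94

With two linear requirements the optimum uses one or two foods; enumerate the corners.
chicken breast only: max(11.4/1.1, 324/13) = 24.92 servings → $51.09.
cottage cheese only: max(11.4/0.2, 324/126) = 57 servings → $62.70.
orange only: max(11.4/0.3, 324/61) = 38 servings → $15.20.
chickpeas only: max(11.4/3.5, 324/50) = 6.48 servings → $3.89.
chicken breast + cottage cheese with both tight: 10.09 servings and 1.531 servings → $22.36.
chicken breast + orange with both tight: 9.465 servings and 3.294 servings → $20.72.
chicken breast + chickpeas: intersection lies outside the first quadrant.
cottage cheese + orange: the both-tight solution has a negative serving — not a feasible corner.
cottage cheese + chickpeas with both tight: 1.309 servings and 3.182 servings → $3.35.
orange + chickpeas with both tight: 2.841 servings and 3.014 servings → $2.94.
The minimum over all feasible corners is $2.94.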